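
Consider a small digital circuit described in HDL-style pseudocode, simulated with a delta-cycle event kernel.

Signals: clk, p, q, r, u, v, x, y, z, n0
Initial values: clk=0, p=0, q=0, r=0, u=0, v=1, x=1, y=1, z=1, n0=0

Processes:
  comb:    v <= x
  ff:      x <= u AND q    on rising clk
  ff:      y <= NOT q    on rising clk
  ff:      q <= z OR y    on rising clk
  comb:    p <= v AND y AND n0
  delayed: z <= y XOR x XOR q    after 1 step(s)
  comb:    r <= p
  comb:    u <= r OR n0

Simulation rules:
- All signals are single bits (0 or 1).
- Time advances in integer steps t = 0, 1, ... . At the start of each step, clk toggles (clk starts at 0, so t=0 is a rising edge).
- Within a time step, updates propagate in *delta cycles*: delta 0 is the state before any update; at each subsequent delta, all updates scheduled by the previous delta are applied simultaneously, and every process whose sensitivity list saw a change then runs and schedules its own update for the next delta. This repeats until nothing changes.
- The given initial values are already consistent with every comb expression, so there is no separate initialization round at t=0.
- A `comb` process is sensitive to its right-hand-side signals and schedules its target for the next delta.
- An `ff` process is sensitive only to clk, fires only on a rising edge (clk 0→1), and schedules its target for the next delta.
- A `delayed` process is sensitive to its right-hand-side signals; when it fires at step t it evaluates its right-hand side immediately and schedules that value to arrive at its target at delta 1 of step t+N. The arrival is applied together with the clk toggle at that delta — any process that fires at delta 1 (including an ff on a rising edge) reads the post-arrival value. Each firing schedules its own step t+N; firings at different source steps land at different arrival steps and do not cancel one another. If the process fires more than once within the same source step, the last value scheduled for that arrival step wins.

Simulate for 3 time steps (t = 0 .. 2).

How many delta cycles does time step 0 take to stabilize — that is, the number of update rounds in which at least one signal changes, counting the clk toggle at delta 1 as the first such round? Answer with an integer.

t0.Δ0 n0=0 x=1 p=0 v=1 q=0 r=0 y=1 clk=0 u=0 z=1
t0.Δ1 n0=0 x=1 p=0 v=1 q=0 r=0 y=1 clk=1 u=0 z=1
t0.Δ2 n0=0 x=0 p=0 v=1 q=1 r=0 y=1 clk=1 u=0 z=1
t0.Δ3 n0=0 x=0 p=0 v=0 q=1 r=0 y=1 clk=1 u=0 z=1
t1.Δ0 n0=0 x=0 p=0 v=0 q=1 r=0 y=1 clk=1 u=0 z=1
t1.Δ1 n0=0 x=0 p=0 v=0 q=1 r=0 y=1 clk=0 u=0 z=0
t2.Δ0 n0=0 x=0 p=0 v=0 q=1 r=0 y=1 clk=0 u=0 z=0
t2.Δ1 n0=0 x=0 p=0 v=0 q=1 r=0 y=1 clk=1 u=0 z=0
t2.Δ2 n0=0 x=0 p=0 v=0 q=1 r=0 y=0 clk=1 u=0 z=0

3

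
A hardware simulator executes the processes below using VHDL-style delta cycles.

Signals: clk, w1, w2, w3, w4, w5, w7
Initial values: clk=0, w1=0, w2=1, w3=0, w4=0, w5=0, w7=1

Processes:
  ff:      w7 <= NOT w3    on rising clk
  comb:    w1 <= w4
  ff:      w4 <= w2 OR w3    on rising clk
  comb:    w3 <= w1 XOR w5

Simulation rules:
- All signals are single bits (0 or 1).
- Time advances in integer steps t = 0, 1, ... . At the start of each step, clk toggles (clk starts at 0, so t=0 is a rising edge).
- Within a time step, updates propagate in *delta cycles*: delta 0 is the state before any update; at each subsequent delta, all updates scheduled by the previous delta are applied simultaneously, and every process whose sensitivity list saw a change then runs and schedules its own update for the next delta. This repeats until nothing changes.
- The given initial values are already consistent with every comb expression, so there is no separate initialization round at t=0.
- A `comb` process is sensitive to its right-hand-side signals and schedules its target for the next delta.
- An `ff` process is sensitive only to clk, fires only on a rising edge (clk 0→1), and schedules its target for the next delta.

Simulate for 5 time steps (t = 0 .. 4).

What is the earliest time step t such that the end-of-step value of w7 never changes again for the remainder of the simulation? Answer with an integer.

[bits: w3,w4,w1,w5,clk,w2,w7]
t=0: Δ0=0000011 Δ1=0000111 Δ2=0100111 Δ3=0110111 Δ4=1110111 | 4Δ
t=1: Δ0=1110111 Δ1=1110011 | 1Δ
t=2: Δ0=1110011 Δ1=1110111 Δ2=1110110 | 2Δ
t=3: Δ0=1110110 Δ1=1110010 | 1Δ
t=4: Δ0=1110010 Δ1=1110110 | 1Δ

2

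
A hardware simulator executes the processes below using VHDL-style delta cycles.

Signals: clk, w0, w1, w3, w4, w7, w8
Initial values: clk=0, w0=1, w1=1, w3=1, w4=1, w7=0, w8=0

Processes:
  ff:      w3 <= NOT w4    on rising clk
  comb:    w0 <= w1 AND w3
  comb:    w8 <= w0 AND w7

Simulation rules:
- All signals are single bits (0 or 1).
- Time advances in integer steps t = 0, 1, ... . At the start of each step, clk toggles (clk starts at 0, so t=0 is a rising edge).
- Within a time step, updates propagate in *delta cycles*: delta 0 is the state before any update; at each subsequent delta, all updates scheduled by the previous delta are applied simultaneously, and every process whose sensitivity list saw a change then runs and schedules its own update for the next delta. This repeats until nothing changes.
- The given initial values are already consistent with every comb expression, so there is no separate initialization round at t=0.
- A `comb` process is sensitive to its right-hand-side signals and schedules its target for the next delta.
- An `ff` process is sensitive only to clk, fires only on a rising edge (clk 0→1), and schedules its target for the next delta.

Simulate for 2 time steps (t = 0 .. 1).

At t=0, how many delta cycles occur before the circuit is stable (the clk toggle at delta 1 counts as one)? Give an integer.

t0.Δ0 clk=0 w4=1 w8=0 w1=1 w3=1 w0=1 w7=0
t0.Δ1 clk=1 w4=1 w8=0 w1=1 w3=1 w0=1 w7=0
t0.Δ2 clk=1 w4=1 w8=0 w1=1 w3=0 w0=1 w7=0
t0.Δ3 clk=1 w4=1 w8=0 w1=1 w3=0 w0=0 w7=0
t1.Δ0 clk=1 w4=1 w8=0 w1=1 w3=0 w0=0 w7=0
t1.Δ1 clk=0 w4=1 w8=0 w1=1 w3=0 w0=0 w7=0

3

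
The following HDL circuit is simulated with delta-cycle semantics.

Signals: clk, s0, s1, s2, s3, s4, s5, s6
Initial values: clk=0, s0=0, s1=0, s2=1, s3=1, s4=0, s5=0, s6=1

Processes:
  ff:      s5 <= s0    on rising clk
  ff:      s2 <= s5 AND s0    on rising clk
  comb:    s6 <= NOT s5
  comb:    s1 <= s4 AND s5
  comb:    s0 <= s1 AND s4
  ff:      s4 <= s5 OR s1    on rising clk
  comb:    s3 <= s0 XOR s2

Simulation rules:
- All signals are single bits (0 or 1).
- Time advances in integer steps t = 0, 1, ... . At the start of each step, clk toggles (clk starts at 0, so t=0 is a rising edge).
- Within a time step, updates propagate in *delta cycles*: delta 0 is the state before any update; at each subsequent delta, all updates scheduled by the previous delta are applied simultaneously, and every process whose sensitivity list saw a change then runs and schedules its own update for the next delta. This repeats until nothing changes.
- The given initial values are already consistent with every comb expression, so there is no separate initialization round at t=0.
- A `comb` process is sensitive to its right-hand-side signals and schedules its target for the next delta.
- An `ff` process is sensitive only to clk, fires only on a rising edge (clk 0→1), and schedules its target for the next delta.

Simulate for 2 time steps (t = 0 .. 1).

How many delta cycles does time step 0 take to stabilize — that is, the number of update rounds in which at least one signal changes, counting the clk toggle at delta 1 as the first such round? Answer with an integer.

[bits: s3,s5,s4,s6,s1,s0,clk,s2]
t=0: Δ0=10010001 Δ1=10010011 Δ2=10010010 Δ3=00010010 | 3Δ
t=1: Δ0=00010010 Δ1=00010000 | 1Δ

3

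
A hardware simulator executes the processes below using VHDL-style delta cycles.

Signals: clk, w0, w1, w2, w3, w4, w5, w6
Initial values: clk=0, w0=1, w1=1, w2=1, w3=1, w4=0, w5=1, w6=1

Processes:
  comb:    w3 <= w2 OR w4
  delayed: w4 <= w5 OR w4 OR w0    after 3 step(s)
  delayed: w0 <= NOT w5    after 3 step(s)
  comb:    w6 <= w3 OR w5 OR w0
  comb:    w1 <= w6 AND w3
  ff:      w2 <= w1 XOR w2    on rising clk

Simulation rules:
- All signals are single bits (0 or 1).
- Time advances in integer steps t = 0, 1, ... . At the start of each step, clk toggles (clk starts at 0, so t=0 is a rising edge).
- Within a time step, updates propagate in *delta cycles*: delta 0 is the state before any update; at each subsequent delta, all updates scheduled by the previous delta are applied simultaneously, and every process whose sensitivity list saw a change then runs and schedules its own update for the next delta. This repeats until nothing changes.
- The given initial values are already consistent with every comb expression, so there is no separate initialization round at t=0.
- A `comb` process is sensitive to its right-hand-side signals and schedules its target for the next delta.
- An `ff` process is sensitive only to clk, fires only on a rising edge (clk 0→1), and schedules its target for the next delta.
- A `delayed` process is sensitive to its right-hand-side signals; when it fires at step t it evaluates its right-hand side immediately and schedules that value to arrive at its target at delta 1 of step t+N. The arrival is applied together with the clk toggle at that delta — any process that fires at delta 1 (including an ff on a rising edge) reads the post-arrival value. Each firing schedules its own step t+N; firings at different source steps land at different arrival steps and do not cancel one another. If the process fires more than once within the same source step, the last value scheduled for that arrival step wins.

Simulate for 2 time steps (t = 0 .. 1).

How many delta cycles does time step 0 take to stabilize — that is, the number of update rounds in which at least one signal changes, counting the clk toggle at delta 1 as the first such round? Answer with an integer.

4

[bits: w4,w5,w3,w6,w0,clk,w1,w2]
t=0: Δ0=01111011 Δ1=01111111 Δ2=01111110 Δ3=01011110 Δ4=01011100 | 4Δ
t=1: Δ0=01011100 Δ1=01011000 | 1Δ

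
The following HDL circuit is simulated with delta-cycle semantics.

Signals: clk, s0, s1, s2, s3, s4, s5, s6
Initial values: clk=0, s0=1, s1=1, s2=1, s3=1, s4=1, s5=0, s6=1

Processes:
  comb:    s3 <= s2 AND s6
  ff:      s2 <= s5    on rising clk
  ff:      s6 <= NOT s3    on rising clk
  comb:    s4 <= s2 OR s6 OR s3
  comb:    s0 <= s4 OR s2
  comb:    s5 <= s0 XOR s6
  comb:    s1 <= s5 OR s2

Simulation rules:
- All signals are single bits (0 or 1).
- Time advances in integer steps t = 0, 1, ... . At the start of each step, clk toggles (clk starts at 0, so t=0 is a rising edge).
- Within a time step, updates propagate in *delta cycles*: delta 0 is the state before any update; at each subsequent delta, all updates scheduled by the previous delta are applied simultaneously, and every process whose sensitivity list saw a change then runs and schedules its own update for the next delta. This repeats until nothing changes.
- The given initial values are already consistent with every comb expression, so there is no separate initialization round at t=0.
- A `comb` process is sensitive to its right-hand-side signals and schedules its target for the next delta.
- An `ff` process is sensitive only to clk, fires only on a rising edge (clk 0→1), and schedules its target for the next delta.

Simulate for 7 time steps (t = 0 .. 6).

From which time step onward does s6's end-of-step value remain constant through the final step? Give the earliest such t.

2

t0.Δ0 s0=1 s6=1 s2=1 clk=0 s5=0 s3=1 s4=1 s1=1
t0.Δ1 s0=1 s6=1 s2=1 clk=1 s5=0 s3=1 s4=1 s1=1
t0.Δ2 s0=1 s6=0 s2=0 clk=1 s5=0 s3=1 s4=1 s1=1
t0.Δ3 s0=1 s6=0 s2=0 clk=1 s5=1 s3=0 s4=1 s1=0
t0.Δ4 s0=1 s6=0 s2=0 clk=1 s5=1 s3=0 s4=0 s1=1
t0.Δ5 s0=0 s6=0 s2=0 clk=1 s5=1 s3=0 s4=0 s1=1
t0.Δ6 s0=0 s6=0 s2=0 clk=1 s5=0 s3=0 s4=0 s1=1
t0.Δ7 s0=0 s6=0 s2=0 clk=1 s5=0 s3=0 s4=0 s1=0
t1.Δ0 s0=0 s6=0 s2=0 clk=1 s5=0 s3=0 s4=0 s1=0
t1.Δ1 s0=0 s6=0 s2=0 clk=0 s5=0 s3=0 s4=0 s1=0
t2.Δ0 s0=0 s6=0 s2=0 clk=0 s5=0 s3=0 s4=0 s1=0
t2.Δ1 s0=0 s6=0 s2=0 clk=1 s5=0 s3=0 s4=0 s1=0
t2.Δ2 s0=0 s6=1 s2=0 clk=1 s5=0 s3=0 s4=0 s1=0
t2.Δ3 s0=0 s6=1 s2=0 clk=1 s5=1 s3=0 s4=1 s1=0
t2.Δ4 s0=1 s6=1 s2=0 clk=1 s5=1 s3=0 s4=1 s1=1
t2.Δ5 s0=1 s6=1 s2=0 clk=1 s5=0 s3=0 s4=1 s1=1
t2.Δ6 s0=1 s6=1 s2=0 clk=1 s5=0 s3=0 s4=1 s1=0
t3.Δ0 s0=1 s6=1 s2=0 clk=1 s5=0 s3=0 s4=1 s1=0
t3.Δ1 s0=1 s6=1 s2=0 clk=0 s5=0 s3=0 s4=1 s1=0
t4.Δ0 s0=1 s6=1 s2=0 clk=0 s5=0 s3=0 s4=1 s1=0
t4.Δ1 s0=1 s6=1 s2=0 clk=1 s5=0 s3=0 s4=1 s1=0
t5.Δ0 s0=1 s6=1 s2=0 clk=1 s5=0 s3=0 s4=1 s1=0
t5.Δ1 s0=1 s6=1 s2=0 clk=0 s5=0 s3=0 s4=1 s1=0
t6.Δ0 s0=1 s6=1 s2=0 clk=0 s5=0 s3=0 s4=1 s1=0
t6.Δ1 s0=1 s6=1 s2=0 clk=1 s5=0 s3=0 s4=1 s1=0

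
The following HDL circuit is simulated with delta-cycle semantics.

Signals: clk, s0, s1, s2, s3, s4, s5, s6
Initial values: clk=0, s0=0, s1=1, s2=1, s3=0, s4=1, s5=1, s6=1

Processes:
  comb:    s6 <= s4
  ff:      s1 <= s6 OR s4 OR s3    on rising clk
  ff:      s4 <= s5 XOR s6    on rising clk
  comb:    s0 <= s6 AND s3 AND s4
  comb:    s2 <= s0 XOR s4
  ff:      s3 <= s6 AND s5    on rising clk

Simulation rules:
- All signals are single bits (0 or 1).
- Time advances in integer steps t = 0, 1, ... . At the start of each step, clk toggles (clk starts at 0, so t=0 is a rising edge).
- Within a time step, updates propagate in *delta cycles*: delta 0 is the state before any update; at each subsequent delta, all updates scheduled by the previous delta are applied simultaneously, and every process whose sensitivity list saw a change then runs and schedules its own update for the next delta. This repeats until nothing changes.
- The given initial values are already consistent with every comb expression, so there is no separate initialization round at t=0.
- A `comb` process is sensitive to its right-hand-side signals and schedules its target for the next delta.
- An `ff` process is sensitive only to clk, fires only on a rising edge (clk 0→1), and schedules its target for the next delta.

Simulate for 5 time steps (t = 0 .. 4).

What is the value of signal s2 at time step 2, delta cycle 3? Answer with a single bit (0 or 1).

t0.Δ0 s6=1 s4=1 clk=0 s3=0 s0=0 s5=1 s1=1 s2=1
t0.Δ1 s6=1 s4=1 clk=1 s3=0 s0=0 s5=1 s1=1 s2=1
t0.Δ2 s6=1 s4=0 clk=1 s3=1 s0=0 s5=1 s1=1 s2=1
t0.Δ3 s6=0 s4=0 clk=1 s3=1 s0=0 s5=1 s1=1 s2=0
t1.Δ0 s6=0 s4=0 clk=1 s3=1 s0=0 s5=1 s1=1 s2=0
t1.Δ1 s6=0 s4=0 clk=0 s3=1 s0=0 s5=1 s1=1 s2=0
t2.Δ0 s6=0 s4=0 clk=0 s3=1 s0=0 s5=1 s1=1 s2=0
t2.Δ1 s6=0 s4=0 clk=1 s3=1 s0=0 s5=1 s1=1 s2=0
t2.Δ2 s6=0 s4=1 clk=1 s3=0 s0=0 s5=1 s1=1 s2=0
t2.Δ3 s6=1 s4=1 clk=1 s3=0 s0=0 s5=1 s1=1 s2=1
t3.Δ0 s6=1 s4=1 clk=1 s3=0 s0=0 s5=1 s1=1 s2=1
t3.Δ1 s6=1 s4=1 clk=0 s3=0 s0=0 s5=1 s1=1 s2=1
t4.Δ0 s6=1 s4=1 clk=0 s3=0 s0=0 s5=1 s1=1 s2=1
t4.Δ1 s6=1 s4=1 clk=1 s3=0 s0=0 s5=1 s1=1 s2=1
t4.Δ2 s6=1 s4=0 clk=1 s3=1 s0=0 s5=1 s1=1 s2=1
t4.Δ3 s6=0 s4=0 clk=1 s3=1 s0=0 s5=1 s1=1 s2=0

1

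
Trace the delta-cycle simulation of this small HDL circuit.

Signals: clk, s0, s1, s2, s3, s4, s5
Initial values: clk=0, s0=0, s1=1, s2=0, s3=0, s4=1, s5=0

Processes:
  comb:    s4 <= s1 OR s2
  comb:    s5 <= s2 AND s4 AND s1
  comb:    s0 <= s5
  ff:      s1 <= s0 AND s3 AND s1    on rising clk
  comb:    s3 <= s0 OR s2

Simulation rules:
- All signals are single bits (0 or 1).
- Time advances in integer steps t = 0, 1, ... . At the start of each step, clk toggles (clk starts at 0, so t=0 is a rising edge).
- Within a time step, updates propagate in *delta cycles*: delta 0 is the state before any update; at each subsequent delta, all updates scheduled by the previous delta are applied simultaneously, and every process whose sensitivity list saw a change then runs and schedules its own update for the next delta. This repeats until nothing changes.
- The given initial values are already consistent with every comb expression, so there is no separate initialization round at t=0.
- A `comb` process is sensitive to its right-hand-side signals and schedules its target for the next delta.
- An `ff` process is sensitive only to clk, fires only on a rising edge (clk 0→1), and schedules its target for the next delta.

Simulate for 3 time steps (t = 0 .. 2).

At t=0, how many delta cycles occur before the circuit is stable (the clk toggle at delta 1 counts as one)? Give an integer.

3

t=0 Δ0: s1=1 s0=0 s2=0 clk=0 s3=0 s5=0 s4=1
  Δ1: clk:0→1
  Δ2: s1:1→0
  Δ3: s4:1→0
  (3Δ to stable)
t=1 Δ0: s1=0 s0=0 s2=0 clk=1 s3=0 s5=0 s4=0
  Δ1: clk:1→0
  (1Δ to stable)
t=2 Δ0: s1=0 s0=0 s2=0 clk=0 s3=0 s5=0 s4=0
  Δ1: clk:0→1
  (1Δ to stable)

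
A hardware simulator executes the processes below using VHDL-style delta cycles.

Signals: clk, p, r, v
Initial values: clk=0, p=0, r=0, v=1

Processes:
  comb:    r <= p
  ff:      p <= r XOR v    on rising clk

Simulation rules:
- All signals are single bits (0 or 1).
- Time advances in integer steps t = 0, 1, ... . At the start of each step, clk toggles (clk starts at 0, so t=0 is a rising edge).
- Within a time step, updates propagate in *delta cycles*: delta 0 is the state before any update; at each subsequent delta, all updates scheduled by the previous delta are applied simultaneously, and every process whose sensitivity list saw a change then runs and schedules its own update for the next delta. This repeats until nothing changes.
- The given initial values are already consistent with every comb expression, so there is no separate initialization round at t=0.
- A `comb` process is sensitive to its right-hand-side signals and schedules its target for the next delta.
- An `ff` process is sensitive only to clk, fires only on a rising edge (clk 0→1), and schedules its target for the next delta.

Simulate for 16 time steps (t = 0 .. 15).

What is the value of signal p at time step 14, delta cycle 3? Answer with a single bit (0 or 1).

t0.Δ0 clk=0 r=0 v=1 p=0
t0.Δ1 clk=1 r=0 v=1 p=0
t0.Δ2 clk=1 r=0 v=1 p=1
t0.Δ3 clk=1 r=1 v=1 p=1
t1.Δ0 clk=1 r=1 v=1 p=1
t1.Δ1 clk=0 r=1 v=1 p=1
t2.Δ0 clk=0 r=1 v=1 p=1
t2.Δ1 clk=1 r=1 v=1 p=1
t2.Δ2 clk=1 r=1 v=1 p=0
t2.Δ3 clk=1 r=0 v=1 p=0
t3.Δ0 clk=1 r=0 v=1 p=0
t3.Δ1 clk=0 r=0 v=1 p=0
t4.Δ0 clk=0 r=0 v=1 p=0
t4.Δ1 clk=1 r=0 v=1 p=0
t4.Δ2 clk=1 r=0 v=1 p=1
t4.Δ3 clk=1 r=1 v=1 p=1
t5.Δ0 clk=1 r=1 v=1 p=1
t5.Δ1 clk=0 r=1 v=1 p=1
t6.Δ0 clk=0 r=1 v=1 p=1
t6.Δ1 clk=1 r=1 v=1 p=1
t6.Δ2 clk=1 r=1 v=1 p=0
t6.Δ3 clk=1 r=0 v=1 p=0
t7.Δ0 clk=1 r=0 v=1 p=0
t7.Δ1 clk=0 r=0 v=1 p=0
t8.Δ0 clk=0 r=0 v=1 p=0
t8.Δ1 clk=1 r=0 v=1 p=0
t8.Δ2 clk=1 r=0 v=1 p=1
t8.Δ3 clk=1 r=1 v=1 p=1
t9.Δ0 clk=1 r=1 v=1 p=1
t9.Δ1 clk=0 r=1 v=1 p=1
t10.Δ0 clk=0 r=1 v=1 p=1
t10.Δ1 clk=1 r=1 v=1 p=1
t10.Δ2 clk=1 r=1 v=1 p=0
t10.Δ3 clk=1 r=0 v=1 p=0
t11.Δ0 clk=1 r=0 v=1 p=0
t11.Δ1 clk=0 r=0 v=1 p=0
t12.Δ0 clk=0 r=0 v=1 p=0
t12.Δ1 clk=1 r=0 v=1 p=0
t12.Δ2 clk=1 r=0 v=1 p=1
t12.Δ3 clk=1 r=1 v=1 p=1
t13.Δ0 clk=1 r=1 v=1 p=1
t13.Δ1 clk=0 r=1 v=1 p=1
t14.Δ0 clk=0 r=1 v=1 p=1
t14.Δ1 clk=1 r=1 v=1 p=1
t14.Δ2 clk=1 r=1 v=1 p=0
t14.Δ3 clk=1 r=0 v=1 p=0
t15.Δ0 clk=1 r=0 v=1 p=0
t15.Δ1 clk=0 r=0 v=1 p=0

0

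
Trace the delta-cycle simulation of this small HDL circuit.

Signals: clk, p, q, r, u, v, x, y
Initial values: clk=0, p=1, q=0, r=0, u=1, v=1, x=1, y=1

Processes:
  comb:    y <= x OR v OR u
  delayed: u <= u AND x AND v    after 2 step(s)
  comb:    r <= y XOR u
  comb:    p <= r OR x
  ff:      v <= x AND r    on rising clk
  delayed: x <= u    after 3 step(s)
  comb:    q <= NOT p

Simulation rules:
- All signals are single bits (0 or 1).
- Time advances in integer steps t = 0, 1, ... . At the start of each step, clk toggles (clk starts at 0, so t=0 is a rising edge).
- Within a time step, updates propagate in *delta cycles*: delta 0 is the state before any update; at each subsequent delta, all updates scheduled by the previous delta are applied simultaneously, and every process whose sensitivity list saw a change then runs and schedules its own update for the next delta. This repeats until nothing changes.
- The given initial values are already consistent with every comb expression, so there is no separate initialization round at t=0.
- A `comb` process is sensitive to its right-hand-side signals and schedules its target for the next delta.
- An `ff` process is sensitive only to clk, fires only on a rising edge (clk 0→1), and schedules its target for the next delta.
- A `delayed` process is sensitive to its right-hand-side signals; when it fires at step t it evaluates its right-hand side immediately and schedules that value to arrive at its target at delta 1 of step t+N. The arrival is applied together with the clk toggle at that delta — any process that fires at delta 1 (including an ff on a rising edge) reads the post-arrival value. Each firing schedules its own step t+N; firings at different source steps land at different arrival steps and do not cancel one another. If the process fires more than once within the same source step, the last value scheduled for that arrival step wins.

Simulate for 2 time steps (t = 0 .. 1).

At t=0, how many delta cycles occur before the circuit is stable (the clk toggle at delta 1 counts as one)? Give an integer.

t0.Δ0 y=1 u=1 x=1 r=0 p=1 clk=0 v=1 q=0
t0.Δ1 y=1 u=1 x=1 r=0 p=1 clk=1 v=1 q=0
t0.Δ2 y=1 u=1 x=1 r=0 p=1 clk=1 v=0 q=0
t1.Δ0 y=1 u=1 x=1 r=0 p=1 clk=1 v=0 q=0
t1.Δ1 y=1 u=1 x=1 r=0 p=1 clk=0 v=0 q=0

2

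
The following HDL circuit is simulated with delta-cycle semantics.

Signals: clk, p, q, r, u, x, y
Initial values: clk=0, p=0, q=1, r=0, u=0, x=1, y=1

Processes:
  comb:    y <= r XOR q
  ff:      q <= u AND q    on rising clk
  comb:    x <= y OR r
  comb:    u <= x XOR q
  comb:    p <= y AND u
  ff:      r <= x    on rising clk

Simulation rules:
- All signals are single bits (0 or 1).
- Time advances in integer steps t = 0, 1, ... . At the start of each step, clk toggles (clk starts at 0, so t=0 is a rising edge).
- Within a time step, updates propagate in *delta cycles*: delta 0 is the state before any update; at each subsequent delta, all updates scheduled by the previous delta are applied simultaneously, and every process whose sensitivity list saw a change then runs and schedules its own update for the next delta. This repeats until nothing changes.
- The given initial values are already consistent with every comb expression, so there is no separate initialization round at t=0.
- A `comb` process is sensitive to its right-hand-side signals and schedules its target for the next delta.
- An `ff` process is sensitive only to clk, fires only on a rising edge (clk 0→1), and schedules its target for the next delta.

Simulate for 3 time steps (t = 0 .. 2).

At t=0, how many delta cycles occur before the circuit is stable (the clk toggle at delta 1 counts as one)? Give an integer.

t=0 Δ0: clk=0 q=1 x=1 r=0 y=1 p=0 u=0
  Δ1: clk:0→1
  Δ2: q:1→0, r:0→1
  Δ3: u:0→1
  Δ4: p:0→1
  (4Δ to stable)
t=1 Δ0: clk=1 q=0 x=1 r=1 y=1 p=1 u=1
  Δ1: clk:1→0
  (1Δ to stable)
t=2 Δ0: clk=0 q=0 x=1 r=1 y=1 p=1 u=1
  Δ1: clk:0→1
  (1Δ to stable)

4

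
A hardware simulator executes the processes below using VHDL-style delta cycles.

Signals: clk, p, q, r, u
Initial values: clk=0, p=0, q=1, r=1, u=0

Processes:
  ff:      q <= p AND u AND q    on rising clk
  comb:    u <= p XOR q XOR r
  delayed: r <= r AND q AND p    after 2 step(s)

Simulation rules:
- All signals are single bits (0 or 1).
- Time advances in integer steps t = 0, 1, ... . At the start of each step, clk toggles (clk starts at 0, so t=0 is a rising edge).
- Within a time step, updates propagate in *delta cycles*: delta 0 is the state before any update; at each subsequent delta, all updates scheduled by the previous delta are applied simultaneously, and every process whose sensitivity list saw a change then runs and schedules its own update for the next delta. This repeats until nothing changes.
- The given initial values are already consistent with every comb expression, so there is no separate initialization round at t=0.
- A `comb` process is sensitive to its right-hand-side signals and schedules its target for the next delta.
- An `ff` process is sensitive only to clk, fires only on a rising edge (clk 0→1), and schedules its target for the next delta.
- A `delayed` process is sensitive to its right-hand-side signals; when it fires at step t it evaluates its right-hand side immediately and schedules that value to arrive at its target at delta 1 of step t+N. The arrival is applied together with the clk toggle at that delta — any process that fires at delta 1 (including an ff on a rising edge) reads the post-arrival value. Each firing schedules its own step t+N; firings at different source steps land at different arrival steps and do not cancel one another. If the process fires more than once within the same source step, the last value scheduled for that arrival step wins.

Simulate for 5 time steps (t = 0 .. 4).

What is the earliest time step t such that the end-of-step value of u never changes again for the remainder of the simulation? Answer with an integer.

t0.Δ0 r=1 clk=0 u=0 p=0 q=1
t0.Δ1 r=1 clk=1 u=0 p=0 q=1
t0.Δ2 r=1 clk=1 u=0 p=0 q=0
t0.Δ3 r=1 clk=1 u=1 p=0 q=0
t1.Δ0 r=1 clk=1 u=1 p=0 q=0
t1.Δ1 r=1 clk=0 u=1 p=0 q=0
t2.Δ0 r=1 clk=0 u=1 p=0 q=0
t2.Δ1 r=0 clk=1 u=1 p=0 q=0
t2.Δ2 r=0 clk=1 u=0 p=0 q=0
t3.Δ0 r=0 clk=1 u=0 p=0 q=0
t3.Δ1 r=0 clk=0 u=0 p=0 q=0
t4.Δ0 r=0 clk=0 u=0 p=0 q=0
t4.Δ1 r=0 clk=1 u=0 p=0 q=0

2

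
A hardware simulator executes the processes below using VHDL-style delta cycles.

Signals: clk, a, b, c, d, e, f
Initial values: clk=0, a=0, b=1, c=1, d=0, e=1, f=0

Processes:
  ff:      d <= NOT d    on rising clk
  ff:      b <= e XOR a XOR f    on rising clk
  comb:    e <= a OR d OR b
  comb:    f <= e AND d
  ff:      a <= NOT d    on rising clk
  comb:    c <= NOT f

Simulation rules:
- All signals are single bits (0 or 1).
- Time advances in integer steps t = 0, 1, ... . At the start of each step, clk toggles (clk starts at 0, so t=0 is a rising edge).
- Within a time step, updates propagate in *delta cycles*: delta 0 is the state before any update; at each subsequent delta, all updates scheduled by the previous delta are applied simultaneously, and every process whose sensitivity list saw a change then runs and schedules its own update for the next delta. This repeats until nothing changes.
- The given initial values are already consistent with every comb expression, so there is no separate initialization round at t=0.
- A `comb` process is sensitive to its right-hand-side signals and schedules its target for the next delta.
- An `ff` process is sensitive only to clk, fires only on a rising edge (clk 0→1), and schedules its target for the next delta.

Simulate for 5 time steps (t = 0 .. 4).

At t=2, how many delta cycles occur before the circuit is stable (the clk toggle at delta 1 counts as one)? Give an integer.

[bits: clk,e,f,b,d,c,a]
t=0: Δ0=0101010 Δ1=1101010 Δ2=1101111 Δ3=1111111 Δ4=1111101 | 4Δ
t=1: Δ0=1111101 Δ1=0111101 | 1Δ
t=2: Δ0=0111101 Δ1=1111101 Δ2=1111000 Δ3=1101000 Δ4=1101010 | 4Δ
t=3: Δ0=1101010 Δ1=0101010 | 1Δ
t=4: Δ0=0101010 Δ1=1101010 Δ2=1101111 Δ3=1111111 Δ4=1111101 | 4Δ

4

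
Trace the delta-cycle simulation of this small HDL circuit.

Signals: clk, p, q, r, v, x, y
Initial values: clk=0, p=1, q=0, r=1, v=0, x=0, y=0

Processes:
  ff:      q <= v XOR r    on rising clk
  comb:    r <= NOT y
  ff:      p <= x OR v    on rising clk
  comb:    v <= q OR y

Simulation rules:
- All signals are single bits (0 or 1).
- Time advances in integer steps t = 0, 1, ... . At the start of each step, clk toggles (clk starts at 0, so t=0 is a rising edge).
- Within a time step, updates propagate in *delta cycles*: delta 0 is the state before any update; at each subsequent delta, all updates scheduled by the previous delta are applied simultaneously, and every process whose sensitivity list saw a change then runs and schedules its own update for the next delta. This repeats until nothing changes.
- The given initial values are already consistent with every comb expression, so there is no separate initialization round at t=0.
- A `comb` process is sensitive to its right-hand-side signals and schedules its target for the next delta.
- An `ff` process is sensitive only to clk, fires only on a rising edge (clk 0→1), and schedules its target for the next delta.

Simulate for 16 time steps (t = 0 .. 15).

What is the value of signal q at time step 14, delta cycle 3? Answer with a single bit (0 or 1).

0

t0.Δ0 v=0 q=0 y=0 p=1 x=0 r=1 clk=0
t0.Δ1 v=0 q=0 y=0 p=1 x=0 r=1 clk=1
t0.Δ2 v=0 q=1 y=0 p=0 x=0 r=1 clk=1
t0.Δ3 v=1 q=1 y=0 p=0 x=0 r=1 clk=1
t1.Δ0 v=1 q=1 y=0 p=0 x=0 r=1 clk=1
t1.Δ1 v=1 q=1 y=0 p=0 x=0 r=1 clk=0
t2.Δ0 v=1 q=1 y=0 p=0 x=0 r=1 clk=0
t2.Δ1 v=1 q=1 y=0 p=0 x=0 r=1 clk=1
t2.Δ2 v=1 q=0 y=0 p=1 x=0 r=1 clk=1
t2.Δ3 v=0 q=0 y=0 p=1 x=0 r=1 clk=1
t3.Δ0 v=0 q=0 y=0 p=1 x=0 r=1 clk=1
t3.Δ1 v=0 q=0 y=0 p=1 x=0 r=1 clk=0
t4.Δ0 v=0 q=0 y=0 p=1 x=0 r=1 clk=0
t4.Δ1 v=0 q=0 y=0 p=1 x=0 r=1 clk=1
t4.Δ2 v=0 q=1 y=0 p=0 x=0 r=1 clk=1
t4.Δ3 v=1 q=1 y=0 p=0 x=0 r=1 clk=1
t5.Δ0 v=1 q=1 y=0 p=0 x=0 r=1 clk=1
t5.Δ1 v=1 q=1 y=0 p=0 x=0 r=1 clk=0
t6.Δ0 v=1 q=1 y=0 p=0 x=0 r=1 clk=0
t6.Δ1 v=1 q=1 y=0 p=0 x=0 r=1 clk=1
t6.Δ2 v=1 q=0 y=0 p=1 x=0 r=1 clk=1
t6.Δ3 v=0 q=0 y=0 p=1 x=0 r=1 clk=1
t7.Δ0 v=0 q=0 y=0 p=1 x=0 r=1 clk=1
t7.Δ1 v=0 q=0 y=0 p=1 x=0 r=1 clk=0
t8.Δ0 v=0 q=0 y=0 p=1 x=0 r=1 clk=0
t8.Δ1 v=0 q=0 y=0 p=1 x=0 r=1 clk=1
t8.Δ2 v=0 q=1 y=0 p=0 x=0 r=1 clk=1
t8.Δ3 v=1 q=1 y=0 p=0 x=0 r=1 clk=1
t9.Δ0 v=1 q=1 y=0 p=0 x=0 r=1 clk=1
t9.Δ1 v=1 q=1 y=0 p=0 x=0 r=1 clk=0
t10.Δ0 v=1 q=1 y=0 p=0 x=0 r=1 clk=0
t10.Δ1 v=1 q=1 y=0 p=0 x=0 r=1 clk=1
t10.Δ2 v=1 q=0 y=0 p=1 x=0 r=1 clk=1
t10.Δ3 v=0 q=0 y=0 p=1 x=0 r=1 clk=1
t11.Δ0 v=0 q=0 y=0 p=1 x=0 r=1 clk=1
t11.Δ1 v=0 q=0 y=0 p=1 x=0 r=1 clk=0
t12.Δ0 v=0 q=0 y=0 p=1 x=0 r=1 clk=0
t12.Δ1 v=0 q=0 y=0 p=1 x=0 r=1 clk=1
t12.Δ2 v=0 q=1 y=0 p=0 x=0 r=1 clk=1
t12.Δ3 v=1 q=1 y=0 p=0 x=0 r=1 clk=1
t13.Δ0 v=1 q=1 y=0 p=0 x=0 r=1 clk=1
t13.Δ1 v=1 q=1 y=0 p=0 x=0 r=1 clk=0
t14.Δ0 v=1 q=1 y=0 p=0 x=0 r=1 clk=0
t14.Δ1 v=1 q=1 y=0 p=0 x=0 r=1 clk=1
t14.Δ2 v=1 q=0 y=0 p=1 x=0 r=1 clk=1
t14.Δ3 v=0 q=0 y=0 p=1 x=0 r=1 clk=1
t15.Δ0 v=0 q=0 y=0 p=1 x=0 r=1 clk=1
t15.Δ1 v=0 q=0 y=0 p=1 x=0 r=1 clk=0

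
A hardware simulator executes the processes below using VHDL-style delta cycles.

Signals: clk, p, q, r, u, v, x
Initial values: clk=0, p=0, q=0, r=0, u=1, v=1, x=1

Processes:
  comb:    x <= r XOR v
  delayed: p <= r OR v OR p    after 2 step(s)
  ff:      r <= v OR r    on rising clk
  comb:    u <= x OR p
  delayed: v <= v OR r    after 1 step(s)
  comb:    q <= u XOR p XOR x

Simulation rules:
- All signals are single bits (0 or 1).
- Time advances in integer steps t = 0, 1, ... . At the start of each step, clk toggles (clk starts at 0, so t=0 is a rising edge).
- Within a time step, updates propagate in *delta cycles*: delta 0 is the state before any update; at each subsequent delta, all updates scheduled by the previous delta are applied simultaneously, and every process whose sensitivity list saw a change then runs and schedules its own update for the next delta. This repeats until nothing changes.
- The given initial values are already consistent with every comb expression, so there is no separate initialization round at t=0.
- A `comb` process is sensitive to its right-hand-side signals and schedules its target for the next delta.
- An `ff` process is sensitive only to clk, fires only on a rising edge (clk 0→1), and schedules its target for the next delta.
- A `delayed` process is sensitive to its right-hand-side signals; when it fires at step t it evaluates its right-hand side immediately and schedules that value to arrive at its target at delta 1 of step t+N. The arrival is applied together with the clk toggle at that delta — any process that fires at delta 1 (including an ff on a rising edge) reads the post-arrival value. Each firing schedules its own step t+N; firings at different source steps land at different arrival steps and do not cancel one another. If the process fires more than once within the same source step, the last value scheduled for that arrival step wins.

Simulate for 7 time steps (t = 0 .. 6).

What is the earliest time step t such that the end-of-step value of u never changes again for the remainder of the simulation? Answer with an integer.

[bits: v,u,x,clk,p,r,q]
t=0: Δ0=1110000 Δ1=1111000 Δ2=1111010 Δ3=1101010 Δ4=1001011 Δ5=1001010 | 5Δ
t=1: Δ0=1001010 Δ1=1000010 | 1Δ
t=2: Δ0=1000010 Δ1=1001110 Δ2=1101111 Δ3=1101110 | 3Δ
t=3: Δ0=1101110 Δ1=1100110 | 1Δ
t=4: Δ0=1100110 Δ1=1101110 | 1Δ
t=5: Δ0=1101110 Δ1=1100110 | 1Δ
t=6: Δ0=1100110 Δ1=1101110 | 1Δ

2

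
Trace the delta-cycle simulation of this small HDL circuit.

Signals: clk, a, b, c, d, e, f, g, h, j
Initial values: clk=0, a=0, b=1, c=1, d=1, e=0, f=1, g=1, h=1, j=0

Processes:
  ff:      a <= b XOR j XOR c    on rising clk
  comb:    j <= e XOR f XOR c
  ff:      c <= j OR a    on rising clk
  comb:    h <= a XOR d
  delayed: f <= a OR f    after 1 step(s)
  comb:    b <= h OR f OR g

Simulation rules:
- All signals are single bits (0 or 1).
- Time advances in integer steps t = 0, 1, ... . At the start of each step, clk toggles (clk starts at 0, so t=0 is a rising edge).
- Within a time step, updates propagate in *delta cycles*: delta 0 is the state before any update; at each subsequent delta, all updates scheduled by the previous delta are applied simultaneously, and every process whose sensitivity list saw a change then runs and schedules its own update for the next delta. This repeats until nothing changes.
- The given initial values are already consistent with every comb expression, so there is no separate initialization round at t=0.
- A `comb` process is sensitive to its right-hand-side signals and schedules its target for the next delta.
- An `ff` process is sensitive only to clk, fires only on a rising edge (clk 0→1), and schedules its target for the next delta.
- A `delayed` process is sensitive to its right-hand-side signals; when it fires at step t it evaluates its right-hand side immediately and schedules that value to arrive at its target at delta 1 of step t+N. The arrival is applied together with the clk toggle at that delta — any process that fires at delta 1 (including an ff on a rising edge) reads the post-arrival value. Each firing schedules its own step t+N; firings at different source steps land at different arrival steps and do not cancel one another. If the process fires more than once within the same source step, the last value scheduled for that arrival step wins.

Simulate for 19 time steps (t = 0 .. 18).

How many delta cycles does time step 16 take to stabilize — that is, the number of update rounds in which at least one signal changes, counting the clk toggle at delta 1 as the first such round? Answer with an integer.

[bits: a,h,c,g,d,e,j,clk,b,f]
t=0: Δ0=0111100011 Δ1=0111100111 Δ2=0101100111 Δ3=0101101111 | 3Δ
t=1: Δ0=0101101111 Δ1=0101101011 | 1Δ
t=2: Δ0=0101101011 Δ1=0101101111 Δ2=0111101111 Δ3=0111100111 | 3Δ
t=3: Δ0=0111100111 Δ1=0111100011 | 1Δ
t=4: Δ0=0111100011 Δ1=0111100111 Δ2=0101100111 Δ3=0101101111 | 3Δ
t=5: Δ0=0101101111 Δ1=0101101011 | 1Δ
t=6: Δ0=0101101011 Δ1=0101101111 Δ2=0111101111 Δ3=0111100111 | 3Δ
t=7: Δ0=0111100111 Δ1=0111100011 | 1Δ
t=8: Δ0=0111100011 Δ1=0111100111 Δ2=0101100111 Δ3=0101101111 | 3Δ
t=9: Δ0=0101101111 Δ1=0101101011 | 1Δ
t=10: Δ0=0101101011 Δ1=0101101111 Δ2=0111101111 Δ3=0111100111 | 3Δ
t=11: Δ0=0111100111 Δ1=0111100011 | 1Δ
t=12: Δ0=0111100011 Δ1=0111100111 Δ2=0101100111 Δ3=0101101111 | 3Δ
t=13: Δ0=0101101111 Δ1=0101101011 | 1Δ
t=14: Δ0=0101101011 Δ1=0101101111 Δ2=0111101111 Δ3=0111100111 | 3Δ
t=15: Δ0=0111100111 Δ1=0111100011 | 1Δ
t=16: Δ0=0111100011 Δ1=0111100111 Δ2=0101100111 Δ3=0101101111 | 3Δ
t=17: Δ0=0101101111 Δ1=0101101011 | 1Δ
t=18: Δ0=0101101011 Δ1=0101101111 Δ2=0111101111 Δ3=0111100111 | 3Δ

3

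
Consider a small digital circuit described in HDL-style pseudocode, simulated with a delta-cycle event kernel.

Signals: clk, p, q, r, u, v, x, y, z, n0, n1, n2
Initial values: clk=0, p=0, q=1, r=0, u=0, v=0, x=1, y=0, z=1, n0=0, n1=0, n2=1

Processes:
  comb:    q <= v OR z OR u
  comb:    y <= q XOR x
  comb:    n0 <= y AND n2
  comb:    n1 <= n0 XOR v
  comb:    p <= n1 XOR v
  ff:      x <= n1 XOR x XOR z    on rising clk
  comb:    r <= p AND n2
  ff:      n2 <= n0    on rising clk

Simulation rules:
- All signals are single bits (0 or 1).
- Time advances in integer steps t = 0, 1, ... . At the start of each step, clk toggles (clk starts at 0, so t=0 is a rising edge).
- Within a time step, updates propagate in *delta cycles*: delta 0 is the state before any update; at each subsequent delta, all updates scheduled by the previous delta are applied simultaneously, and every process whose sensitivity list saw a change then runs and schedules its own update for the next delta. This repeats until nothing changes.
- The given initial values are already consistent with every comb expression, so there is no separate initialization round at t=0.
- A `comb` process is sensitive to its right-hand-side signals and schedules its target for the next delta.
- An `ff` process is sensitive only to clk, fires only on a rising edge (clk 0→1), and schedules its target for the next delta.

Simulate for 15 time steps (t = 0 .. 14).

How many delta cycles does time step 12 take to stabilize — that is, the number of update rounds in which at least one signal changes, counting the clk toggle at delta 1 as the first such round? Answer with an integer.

3

[bits: n0,p,z,clk,v,y,n1,r,q,x,u,n2]
t=0: Δ0=001000001101 Δ1=001100001101 Δ2=001100001000 Δ3=001101001000 | 3Δ
t=1: Δ0=001101001000 Δ1=001001001000 | 1Δ
t=2: Δ0=001001001000 Δ1=001101001000 Δ2=001101001100 Δ3=001100001100 | 3Δ
t=3: Δ0=001100001100 Δ1=001000001100 | 1Δ
t=4: Δ0=001000001100 Δ1=001100001100 Δ2=001100001000 Δ3=001101001000 | 3Δ
t=5: Δ0=001101001000 Δ1=001001001000 | 1Δ
t=6: Δ0=001001001000 Δ1=001101001000 Δ2=001101001100 Δ3=001100001100 | 3Δ
t=7: Δ0=001100001100 Δ1=001000001100 | 1Δ
t=8: Δ0=001000001100 Δ1=001100001100 Δ2=001100001000 Δ3=001101001000 | 3Δ
t=9: Δ0=001101001000 Δ1=001001001000 | 1Δ
t=10: Δ0=001001001000 Δ1=001101001000 Δ2=001101001100 Δ3=001100001100 | 3Δ
t=11: Δ0=001100001100 Δ1=001000001100 | 1Δ
t=12: Δ0=001000001100 Δ1=001100001100 Δ2=001100001000 Δ3=001101001000 | 3Δ
t=13: Δ0=001101001000 Δ1=001001001000 | 1Δ
t=14: Δ0=001001001000 Δ1=001101001000 Δ2=001101001100 Δ3=001100001100 | 3Δ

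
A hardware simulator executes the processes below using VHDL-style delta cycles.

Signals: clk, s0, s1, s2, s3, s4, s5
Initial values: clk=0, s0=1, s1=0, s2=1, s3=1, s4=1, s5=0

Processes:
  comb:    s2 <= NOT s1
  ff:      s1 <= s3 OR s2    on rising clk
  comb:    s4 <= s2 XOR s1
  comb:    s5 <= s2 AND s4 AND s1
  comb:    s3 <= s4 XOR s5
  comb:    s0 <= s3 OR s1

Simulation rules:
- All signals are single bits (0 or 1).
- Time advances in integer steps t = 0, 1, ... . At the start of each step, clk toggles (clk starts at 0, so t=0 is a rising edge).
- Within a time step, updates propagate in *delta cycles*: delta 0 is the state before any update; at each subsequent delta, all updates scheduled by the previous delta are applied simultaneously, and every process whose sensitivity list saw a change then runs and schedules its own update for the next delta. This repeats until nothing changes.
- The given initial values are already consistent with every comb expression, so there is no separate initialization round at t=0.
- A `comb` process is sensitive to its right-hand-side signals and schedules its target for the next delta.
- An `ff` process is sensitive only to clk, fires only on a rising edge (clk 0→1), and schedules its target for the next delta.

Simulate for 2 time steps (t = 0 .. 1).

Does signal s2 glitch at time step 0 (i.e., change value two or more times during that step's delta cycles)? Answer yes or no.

[bits: s3,s2,s5,s0,clk,s1,s4]
t=0: Δ0=1101001 Δ1=1101101 Δ2=1101111 Δ3=1011110 Δ4=1001111 | 4Δ
t=1: Δ0=1001111 Δ1=1001011 | 1Δ

no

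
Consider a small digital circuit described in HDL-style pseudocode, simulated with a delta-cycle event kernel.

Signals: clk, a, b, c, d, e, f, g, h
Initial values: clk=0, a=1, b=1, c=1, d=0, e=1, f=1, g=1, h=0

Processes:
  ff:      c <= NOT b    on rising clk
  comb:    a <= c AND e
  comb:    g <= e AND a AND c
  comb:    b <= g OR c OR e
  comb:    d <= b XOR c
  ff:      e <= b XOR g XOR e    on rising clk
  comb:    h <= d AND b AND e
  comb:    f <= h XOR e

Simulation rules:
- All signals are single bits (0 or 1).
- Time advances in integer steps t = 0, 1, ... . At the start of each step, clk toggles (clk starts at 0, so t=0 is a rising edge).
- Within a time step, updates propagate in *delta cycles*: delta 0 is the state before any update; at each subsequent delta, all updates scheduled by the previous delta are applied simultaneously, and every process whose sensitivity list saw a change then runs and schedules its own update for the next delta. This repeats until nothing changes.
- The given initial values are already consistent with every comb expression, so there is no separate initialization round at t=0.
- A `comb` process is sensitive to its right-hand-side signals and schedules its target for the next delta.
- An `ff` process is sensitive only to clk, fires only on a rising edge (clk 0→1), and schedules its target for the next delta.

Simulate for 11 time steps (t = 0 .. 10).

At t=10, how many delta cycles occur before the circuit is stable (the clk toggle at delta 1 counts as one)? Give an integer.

4

t=0 Δ0: f=1 c=1 a=1 h=0 g=1 b=1 e=1 clk=0 d=0
  Δ1: clk:0→1
  Δ2: c:1→0
  Δ3: a:1→0, g:1→0, d:0→1
  Δ4: h:0→1
  Δ5: f:1→0
  (5Δ to stable)
t=1 Δ0: f=0 c=0 a=0 h=1 g=0 b=1 e=1 clk=1 d=1
  Δ1: clk:1→0
  (1Δ to stable)
t=2 Δ0: f=0 c=0 a=0 h=1 g=0 b=1 e=1 clk=0 d=1
  Δ1: clk:0→1
  Δ2: e:1→0
  Δ3: f:0→1, h:1→0, b:1→0
  Δ4: f:1→0, d:1→0
  (4Δ to stable)
t=3 Δ0: f=0 c=0 a=0 h=0 g=0 b=0 e=0 clk=1 d=0
  Δ1: clk:1→0
  (1Δ to stable)
t=4 Δ0: f=0 c=0 a=0 h=0 g=0 b=0 e=0 clk=0 d=0
  Δ1: clk:0→1
  Δ2: c:0→1
  Δ3: b:0→1, d:0→1
  Δ4: d:1→0
  (4Δ to stable)
t=5 Δ0: f=0 c=1 a=0 h=0 g=0 b=1 e=0 clk=1 d=0
  Δ1: clk:1→0
  (1Δ to stable)
t=6 Δ0: f=0 c=1 a=0 h=0 g=0 b=1 e=0 clk=0 d=0
  Δ1: clk:0→1
  Δ2: c:1→0, e:0→1
  Δ3: f:0→1, d:0→1
  Δ4: h:0→1
  Δ5: f:1→0
  (5Δ to stable)
t=7 Δ0: f=0 c=0 a=0 h=1 g=0 b=1 e=1 clk=1 d=1
  Δ1: clk:1→0
  (1Δ to stable)
t=8 Δ0: f=0 c=0 a=0 h=1 g=0 b=1 e=1 clk=0 d=1
  Δ1: clk:0→1
  Δ2: e:1→0
  Δ3: f:0→1, h:1→0, b:1→0
  Δ4: f:1→0, d:1→0
  (4Δ to stable)
t=9 Δ0: f=0 c=0 a=0 h=0 g=0 b=0 e=0 clk=1 d=0
  Δ1: clk:1→0
  (1Δ to stable)
t=10 Δ0: f=0 c=0 a=0 h=0 g=0 b=0 e=0 clk=0 d=0
  Δ1: clk:0→1
  Δ2: c:0→1
  Δ3: b:0→1, d:0→1
  Δ4: d:1→0
  (4Δ to stable)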